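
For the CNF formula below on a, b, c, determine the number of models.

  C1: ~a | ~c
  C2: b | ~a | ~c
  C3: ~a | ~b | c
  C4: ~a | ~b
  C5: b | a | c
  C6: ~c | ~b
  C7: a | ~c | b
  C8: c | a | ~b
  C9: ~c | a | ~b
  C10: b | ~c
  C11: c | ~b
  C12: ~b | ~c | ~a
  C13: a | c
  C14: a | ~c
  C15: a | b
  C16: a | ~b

There are 2^3 = 8 truth assignments over (a, b, c).
Check each against the 16 clauses (columns in the order a, b, c):
  F F F  ✗ fails (b | a | c)
  F F T  ✗ fails (a | ~c | b)
  F T F  ✗ fails (c | a | ~b)
  F T T  ✗ fails (~c | ~b)
  T F F  ✓ satisfies all
  T F T  ✗ fails (~a | ~c)
  T T F  ✗ fails (~a | ~b | c)
  T T T  ✗ fails (~a | ~c)
1 of the 8 rows is a model.

1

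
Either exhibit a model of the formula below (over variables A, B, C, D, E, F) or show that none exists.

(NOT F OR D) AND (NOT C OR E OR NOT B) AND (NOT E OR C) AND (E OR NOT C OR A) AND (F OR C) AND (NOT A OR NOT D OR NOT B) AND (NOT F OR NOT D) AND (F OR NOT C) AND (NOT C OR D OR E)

UNSATISFIABLE

Suppose F = false.
(C) alone gives C = true.
That conflicts with the unit clause (NOT C).
That branch fails; take F = true instead.
(D) alone gives D = true.
That conflicts with the unit clause (NOT D).
Neither F = true nor F = false works.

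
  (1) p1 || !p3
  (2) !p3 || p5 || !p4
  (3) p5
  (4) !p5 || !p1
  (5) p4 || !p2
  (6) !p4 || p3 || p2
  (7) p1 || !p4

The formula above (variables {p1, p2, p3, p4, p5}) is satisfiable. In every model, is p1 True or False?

Suppose p1 = true.
(p5) alone gives p5 = true.
Now (!p5) is unsatisfied and unit — conflict.
So every satisfying assignment has p1 = False.

False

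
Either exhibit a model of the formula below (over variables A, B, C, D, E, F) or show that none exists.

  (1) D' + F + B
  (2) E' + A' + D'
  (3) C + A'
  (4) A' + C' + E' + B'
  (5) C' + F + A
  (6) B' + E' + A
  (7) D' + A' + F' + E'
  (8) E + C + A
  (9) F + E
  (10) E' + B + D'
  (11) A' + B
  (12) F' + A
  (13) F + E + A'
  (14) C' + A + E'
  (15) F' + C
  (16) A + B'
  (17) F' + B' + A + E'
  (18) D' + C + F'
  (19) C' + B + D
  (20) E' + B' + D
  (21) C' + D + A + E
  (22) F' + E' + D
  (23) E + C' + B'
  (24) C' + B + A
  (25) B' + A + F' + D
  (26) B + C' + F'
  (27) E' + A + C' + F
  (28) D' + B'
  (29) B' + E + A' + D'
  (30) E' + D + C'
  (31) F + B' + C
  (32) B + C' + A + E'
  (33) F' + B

A ↦ 0,  B ↦ 0,  C ↦ 0,  D ↦ 0,  E ↦ 1,  F ↦ 0

Branch on C: set C = 0.
(A') alone gives A = 0.
(E) alone gives E = 1.
(B') alone gives B = 0.
(D') alone gives D = 0.
(F') alone gives F = 0.
All clauses are satisfied.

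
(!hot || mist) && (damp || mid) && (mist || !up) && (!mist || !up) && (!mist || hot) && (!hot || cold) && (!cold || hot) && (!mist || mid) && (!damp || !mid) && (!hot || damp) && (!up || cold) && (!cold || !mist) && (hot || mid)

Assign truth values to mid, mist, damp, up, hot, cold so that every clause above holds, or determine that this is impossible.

Suppose hot = false.
From the singleton clause (!mist), mist = false.
From the singleton clause (!up), up = false.
From the singleton clause (!cold), cold = false.
From the singleton clause (mid), mid = true.
From the singleton clause (!damp), damp = false.
Every clause now holds.

mid=true,  mist=false,  damp=false,  up=false,  hot=false,  cold=false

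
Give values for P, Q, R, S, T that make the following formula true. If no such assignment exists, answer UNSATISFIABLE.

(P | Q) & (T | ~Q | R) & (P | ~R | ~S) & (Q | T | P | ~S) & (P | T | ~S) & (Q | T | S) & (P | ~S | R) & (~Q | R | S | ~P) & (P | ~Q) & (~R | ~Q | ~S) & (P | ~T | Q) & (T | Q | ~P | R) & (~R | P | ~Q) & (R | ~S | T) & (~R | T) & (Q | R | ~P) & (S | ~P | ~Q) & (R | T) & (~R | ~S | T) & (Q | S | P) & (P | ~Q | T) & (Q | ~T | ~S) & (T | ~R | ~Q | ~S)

Try P = 1.
Try R = 1.
Unit clause (T) forces T = 1.
Try Q = 0.
Unit clause (~S) forces S = 0.
All clauses are satisfied.

P: 1,  Q: 0,  R: 1,  S: 0,  T: 1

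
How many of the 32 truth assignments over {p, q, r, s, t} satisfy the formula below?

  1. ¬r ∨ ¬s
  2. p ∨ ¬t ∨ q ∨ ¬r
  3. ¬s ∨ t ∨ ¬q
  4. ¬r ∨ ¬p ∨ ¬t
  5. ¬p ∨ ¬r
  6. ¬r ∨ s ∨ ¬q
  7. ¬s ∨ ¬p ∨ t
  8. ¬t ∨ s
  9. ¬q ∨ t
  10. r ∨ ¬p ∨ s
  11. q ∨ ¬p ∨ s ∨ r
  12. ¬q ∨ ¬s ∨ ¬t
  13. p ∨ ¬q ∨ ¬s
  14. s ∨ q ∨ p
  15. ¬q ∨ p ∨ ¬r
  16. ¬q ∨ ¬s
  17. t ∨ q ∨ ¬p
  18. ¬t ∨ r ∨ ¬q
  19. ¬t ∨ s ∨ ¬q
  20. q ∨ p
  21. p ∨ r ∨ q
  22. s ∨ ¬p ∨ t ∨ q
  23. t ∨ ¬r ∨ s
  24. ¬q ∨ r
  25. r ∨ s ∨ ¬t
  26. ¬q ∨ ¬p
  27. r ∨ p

1

There are 2^5 = 32 truth assignments over (p, q, r, s, t).
Split on r. With r = True, the clauses containing r are satisfied and ¬r drops from the rest; 0 of the 2^4 = 16 assignments to the other variables satisfy what remains.
With r = False, by the same count on the reduced clause set, 1 assignment works.
(One model: p=T, q=F, r=F, s=T, t=T.)
Total: 0 + 1 = 1.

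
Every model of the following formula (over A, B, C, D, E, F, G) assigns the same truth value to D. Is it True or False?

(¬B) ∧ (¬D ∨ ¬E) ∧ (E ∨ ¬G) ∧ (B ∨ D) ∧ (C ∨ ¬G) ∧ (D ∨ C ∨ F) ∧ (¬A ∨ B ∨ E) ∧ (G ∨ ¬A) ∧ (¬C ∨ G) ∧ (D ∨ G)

True

Suppose D = False.
From the singleton clause (¬B), B = False.
But (B) is also a unit clause — contradiction.
So every satisfying assignment has D = True.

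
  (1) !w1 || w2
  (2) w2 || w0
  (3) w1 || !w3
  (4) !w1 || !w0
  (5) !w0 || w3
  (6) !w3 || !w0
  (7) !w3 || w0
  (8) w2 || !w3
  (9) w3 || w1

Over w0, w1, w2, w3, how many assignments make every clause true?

1

There are 2^4 = 16 truth assignments over (w0, w1, w2, w3).
Check each against the 9 clauses (columns in the order w0, w1, w2, w3):
  F F F F  ✗ fails (w2 || w0)
  F F F T  ✗ fails (w2 || w0)
  F F T F  ✗ fails (w3 || w1)
  F F T T  ✗ fails (w1 || !w3)
  F T F F  ✗ fails (!w1 || w2)
  F T F T  ✗ fails (!w1 || w2)
  F T T F  ✓ satisfies all
  F T T T  ✗ fails (!w3 || w0)
  T F F F  ✗ fails (!w0 || w3)
  T F F T  ✗ fails (w1 || !w3)
  T F T F  ✗ fails (!w0 || w3)
  T F T T  ✗ fails (w1 || !w3)
  T T F F  ✗ fails (!w1 || w2)
  T T F T  ✗ fails (!w1 || w2)
  T T T F  ✗ fails (!w1 || !w0)
  T T T T  ✗ fails (!w1 || !w0)
1 of the 16 rows is a model.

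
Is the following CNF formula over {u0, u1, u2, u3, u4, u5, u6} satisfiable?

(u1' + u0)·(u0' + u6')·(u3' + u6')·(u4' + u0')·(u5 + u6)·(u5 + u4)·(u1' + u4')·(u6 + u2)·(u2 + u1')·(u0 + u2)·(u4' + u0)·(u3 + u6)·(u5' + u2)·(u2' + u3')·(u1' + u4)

Satisfiable

Suppose u1 = 0.
Suppose u0 = 0.
The clause (u2) is unit, so u2 = 1.
The clause (u4') is unit, so u4 = 0.
The clause (u5) is unit, so u5 = 1.
The clause (u3') is unit, so u3 = 0.
The clause (u6) is unit, so u6 = 1.
All clauses are satisfied.
A satisfying assignment: u0=0; u1=0; u2=1; u3=0; u4=0; u5=1; u6=1.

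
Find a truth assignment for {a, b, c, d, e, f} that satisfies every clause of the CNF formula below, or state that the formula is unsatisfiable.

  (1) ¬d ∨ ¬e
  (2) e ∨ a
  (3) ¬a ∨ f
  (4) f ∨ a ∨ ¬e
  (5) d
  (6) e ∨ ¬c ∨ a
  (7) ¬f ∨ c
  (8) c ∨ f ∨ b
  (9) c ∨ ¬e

a=True; b=False; c=True; d=True; e=False; f=True

Unit clause (d) forces d = True.
Unit clause (¬e) forces e = False.
Unit clause (a) forces a = True.
Unit clause (f) forces f = True.
Unit clause (c) forces c = True.
All clauses hold; b can take either value.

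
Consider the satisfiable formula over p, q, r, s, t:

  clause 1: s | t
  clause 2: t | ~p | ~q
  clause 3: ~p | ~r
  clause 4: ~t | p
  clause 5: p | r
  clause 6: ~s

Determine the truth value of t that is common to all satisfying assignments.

True

Suppose t = 0.
Unit clause (s) forces s = 1.
But (~s) is also a unit clause — contradiction.
So every satisfying assignment has t = True.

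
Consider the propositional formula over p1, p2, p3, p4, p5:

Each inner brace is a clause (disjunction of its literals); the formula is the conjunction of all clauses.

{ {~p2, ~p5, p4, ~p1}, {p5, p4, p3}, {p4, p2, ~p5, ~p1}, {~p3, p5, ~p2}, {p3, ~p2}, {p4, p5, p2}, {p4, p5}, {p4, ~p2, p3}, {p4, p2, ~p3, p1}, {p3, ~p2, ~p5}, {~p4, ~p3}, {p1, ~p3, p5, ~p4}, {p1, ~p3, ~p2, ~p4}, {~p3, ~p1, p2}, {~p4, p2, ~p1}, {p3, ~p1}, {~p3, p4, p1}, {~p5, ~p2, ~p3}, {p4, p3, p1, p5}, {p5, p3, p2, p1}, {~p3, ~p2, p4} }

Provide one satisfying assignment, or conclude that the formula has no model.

Try p3 = 0.
The clause (~p2) is unit, so p2 = 0.
The clause (~p1) is unit, so p1 = 0.
The clause (p5) is unit, so p5 = 1.
No clause remains; p4 is free.

p1=0; p2=0; p3=0; p4=0; p5=1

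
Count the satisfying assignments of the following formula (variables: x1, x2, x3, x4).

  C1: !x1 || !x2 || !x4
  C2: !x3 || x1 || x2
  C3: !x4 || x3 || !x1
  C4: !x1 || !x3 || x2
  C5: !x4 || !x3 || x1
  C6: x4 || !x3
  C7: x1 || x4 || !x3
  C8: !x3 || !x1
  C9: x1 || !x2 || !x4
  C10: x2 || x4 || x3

3

There are 2^4 = 16 truth assignments over (x1, x2, x3, x4).
Check each against the 10 clauses (columns in the order x1, x2, x3, x4):
  F F F F  ✗ fails (x2 || x4 || x3)
  F F F T  ✓ satisfies all
  F F T F  ✗ fails (!x3 || x1 || x2)
  F F T T  ✗ fails (!x3 || x1 || x2)
  F T F F  ✓ satisfies all
  F T F T  ✗ fails (x1 || !x2 || !x4)
  F T T F  ✗ fails (x4 || !x3)
  F T T T  ✗ fails (!x4 || !x3 || x1)
  T F F F  ✗ fails (x2 || x4 || x3)
  T F F T  ✗ fails (!x4 || x3 || !x1)
  T F T F  ✗ fails (!x1 || !x3 || x2)
  T F T T  ✗ fails (!x1 || !x3 || x2)
  T T F F  ✓ satisfies all
  T T F T  ✗ fails (!x1 || !x2 || !x4)
  T T T F  ✗ fails (x4 || !x3)
  T T T T  ✗ fails (!x1 || !x2 || !x4)
3 of the 16 rows are models.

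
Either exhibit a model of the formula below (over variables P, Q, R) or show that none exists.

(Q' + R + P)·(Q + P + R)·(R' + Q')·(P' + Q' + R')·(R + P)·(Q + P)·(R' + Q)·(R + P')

Suppose R = 0.
(P) alone gives P = 1.
Now (P') is unsatisfied and unit — conflict.
Undo R and try R = 1.
(Q') alone gives Q = 0.
Now (Q) is unsatisfied and unit — conflict.
Neither R = 1 nor R = 0 works.

UNSATISFIABLE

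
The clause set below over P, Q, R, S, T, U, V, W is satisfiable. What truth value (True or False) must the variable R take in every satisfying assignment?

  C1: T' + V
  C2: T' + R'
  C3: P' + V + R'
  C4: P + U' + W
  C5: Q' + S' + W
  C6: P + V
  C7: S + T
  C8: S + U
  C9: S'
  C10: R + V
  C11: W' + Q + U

Suppose R = 1.
The clause (T') is unit, so T = 0.
The clause (S) is unit, so S = 1.
Now (S') is unsatisfied and unit — conflict.
So every satisfying assignment has R = False.

False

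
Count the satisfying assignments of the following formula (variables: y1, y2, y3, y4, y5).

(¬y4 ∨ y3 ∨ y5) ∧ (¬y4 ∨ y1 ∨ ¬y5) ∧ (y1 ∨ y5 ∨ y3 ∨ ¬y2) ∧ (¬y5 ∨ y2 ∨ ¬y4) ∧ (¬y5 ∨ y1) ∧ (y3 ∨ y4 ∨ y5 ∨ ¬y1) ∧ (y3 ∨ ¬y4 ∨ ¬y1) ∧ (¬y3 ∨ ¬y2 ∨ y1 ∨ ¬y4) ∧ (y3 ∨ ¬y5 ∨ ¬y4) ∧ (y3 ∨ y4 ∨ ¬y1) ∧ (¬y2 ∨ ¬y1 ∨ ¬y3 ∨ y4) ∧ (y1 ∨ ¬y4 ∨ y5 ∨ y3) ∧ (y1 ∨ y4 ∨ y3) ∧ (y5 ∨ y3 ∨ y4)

There are 2^5 = 32 truth assignments over (y1, y2, y3, y4, y5).
Split on y3. With y3 = True, the clauses containing y3 are satisfied and ¬y3 drops from the rest; 8 of the 2^4 = 16 assignments to the other variables satisfy what remains.
With y3 = False, by the same count on the reduced clause set, 0 assignments work.
(One model: y1=F, y2=F, y3=T, y4=F, y5=F.)
Total: 8 + 0 = 8.

8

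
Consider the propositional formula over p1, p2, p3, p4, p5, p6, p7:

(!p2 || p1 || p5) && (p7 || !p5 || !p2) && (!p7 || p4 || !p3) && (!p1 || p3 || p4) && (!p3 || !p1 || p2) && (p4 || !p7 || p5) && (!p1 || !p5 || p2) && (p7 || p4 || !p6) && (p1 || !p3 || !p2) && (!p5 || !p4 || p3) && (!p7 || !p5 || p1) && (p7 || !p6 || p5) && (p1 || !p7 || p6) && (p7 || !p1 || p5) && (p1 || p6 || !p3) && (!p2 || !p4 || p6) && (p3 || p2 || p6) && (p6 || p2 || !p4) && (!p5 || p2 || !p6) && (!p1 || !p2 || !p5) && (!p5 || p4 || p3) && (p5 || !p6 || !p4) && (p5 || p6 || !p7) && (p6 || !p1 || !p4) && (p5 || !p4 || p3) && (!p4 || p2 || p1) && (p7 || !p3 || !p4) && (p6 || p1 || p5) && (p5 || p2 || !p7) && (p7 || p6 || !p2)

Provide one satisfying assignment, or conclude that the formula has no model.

Try p2 = false.
Try p3 = false.
(p6) alone gives p6 = true.
(!p5) alone gives p5 = false.
(p7) alone gives p7 = true.
But (!p7) is also a unit clause — contradiction.
So p3 must be the other value — set p3 = true.
(!p1) alone gives p1 = false.
(p6) alone gives p6 = true.
(!p5) alone gives p5 = false.
(p7) alone gives p7 = true.
But (!p7) is also a unit clause — contradiction.
Neither p3 = true nor p3 = false works.
So p2 must be the other value — set p2 = true.
Try p1 = true.
(!p5) alone gives p5 = false.
(p7) alone gives p7 = true.
(p4) alone gives p4 = true.
(p6) alone gives p6 = true.
But (!p6) is also a unit clause — contradiction.
So p1 must be the other value — set p1 = false.
(p5) alone gives p5 = true.
(p7) alone gives p7 = true.
But (!p7) is also a unit clause — contradiction.
Neither p1 = true nor p1 = false works.
Neither p2 = true nor p2 = false works.

UNSATISFIABLE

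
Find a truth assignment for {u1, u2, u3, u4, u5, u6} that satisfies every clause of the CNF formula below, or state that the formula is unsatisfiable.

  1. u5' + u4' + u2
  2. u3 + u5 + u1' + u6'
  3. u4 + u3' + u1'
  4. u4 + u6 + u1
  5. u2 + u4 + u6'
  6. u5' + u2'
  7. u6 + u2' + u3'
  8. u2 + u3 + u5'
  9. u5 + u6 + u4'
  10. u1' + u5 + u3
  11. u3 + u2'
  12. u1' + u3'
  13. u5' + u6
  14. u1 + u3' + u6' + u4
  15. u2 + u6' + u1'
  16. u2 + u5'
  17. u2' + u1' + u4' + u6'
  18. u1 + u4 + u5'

Suppose u5 = 0.
Suppose u6 = 1.
Suppose u3 = 1.
From the singleton clause (u1'), u1 = 0.
From the singleton clause (u4), u4 = 1.
No clause remains; u2 is free.

u1: 0, u2: 1, u3: 1, u4: 1, u5: 0, u6: 1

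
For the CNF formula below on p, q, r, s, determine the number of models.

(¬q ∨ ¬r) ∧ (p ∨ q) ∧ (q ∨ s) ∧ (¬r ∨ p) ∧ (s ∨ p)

5

There are 2^4 = 16 truth assignments over (p, q, r, s).
Check each against the 5 clauses (columns in the order p, q, r, s):
  F F F F  ✗ fails (p ∨ q)
  F F F T  ✗ fails (p ∨ q)
  F F T F  ✗ fails (p ∨ q)
  F F T T  ✗ fails (p ∨ q)
  F T F F  ✗ fails (s ∨ p)
  F T F T  ✓ satisfies all
  F T T F  ✗ fails (¬q ∨ ¬r)
  F T T T  ✗ fails (¬q ∨ ¬r)
  T F F F  ✗ fails (q ∨ s)
  T F F T  ✓ satisfies all
  T F T F  ✗ fails (q ∨ s)
  T F T T  ✓ satisfies all
  T T F F  ✓ satisfies all
  T T F T  ✓ satisfies all
  T T T F  ✗ fails (¬q ∨ ¬r)
  T T T T  ✗ fails (¬q ∨ ¬r)
5 of the 16 rows are models.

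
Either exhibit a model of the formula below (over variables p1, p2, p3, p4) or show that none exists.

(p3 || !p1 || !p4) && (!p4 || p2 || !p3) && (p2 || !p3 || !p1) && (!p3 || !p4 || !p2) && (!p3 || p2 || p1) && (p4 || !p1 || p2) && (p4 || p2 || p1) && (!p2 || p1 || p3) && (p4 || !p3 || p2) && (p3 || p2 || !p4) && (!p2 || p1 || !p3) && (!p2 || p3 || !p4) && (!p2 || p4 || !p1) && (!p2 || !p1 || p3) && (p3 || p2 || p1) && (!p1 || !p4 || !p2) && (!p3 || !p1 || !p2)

UNSATISFIABLE

Try p3 = true.
Try p4 = false.
From the singleton clause (p2), p2 = true.
From the singleton clause (p1), p1 = true.
But (!p1) is also a unit clause — contradiction.
Undo p4 and try p4 = true.
From the singleton clause (p2), p2 = true.
But (!p2) is also a unit clause — contradiction.
Either choice for p4 ends in contradiction.
Undo p3 and try p3 = false.
Try p1 = false.
From the singleton clause (!p2), p2 = false.
But (p2) is also a unit clause — contradiction.
Undo p1 and try p1 = true.
From the singleton clause (!p4), p4 = false.
From the singleton clause (p2), p2 = true.
But (!p2) is also a unit clause — contradiction.
Either choice for p1 ends in contradiction.
Either choice for p3 ends in contradiction.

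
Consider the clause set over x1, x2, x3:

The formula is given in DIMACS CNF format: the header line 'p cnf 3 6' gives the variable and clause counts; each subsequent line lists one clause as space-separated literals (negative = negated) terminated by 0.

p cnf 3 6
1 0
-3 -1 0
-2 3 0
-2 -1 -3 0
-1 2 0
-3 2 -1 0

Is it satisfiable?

Unit clause (x1) forces x1 = True.
Unit clause (¬x3) forces x3 = False.
Unit clause (¬x2) forces x2 = False.
That conflicts with the unit clause (x2).
No assignment satisfies every clause.

No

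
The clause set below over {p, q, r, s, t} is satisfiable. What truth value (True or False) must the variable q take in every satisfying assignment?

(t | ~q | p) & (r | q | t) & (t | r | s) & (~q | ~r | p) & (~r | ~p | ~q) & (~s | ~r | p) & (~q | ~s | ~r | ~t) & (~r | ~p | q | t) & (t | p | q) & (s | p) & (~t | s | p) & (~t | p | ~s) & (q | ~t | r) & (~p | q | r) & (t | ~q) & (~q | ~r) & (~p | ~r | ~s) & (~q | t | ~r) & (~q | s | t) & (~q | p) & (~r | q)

Suppose q = 0.
The clause (~r) is unit, so r = 0.
The clause (t) is unit, so t = 1.
That conflicts with the unit clause (~t).
So every satisfying assignment has q = True.

True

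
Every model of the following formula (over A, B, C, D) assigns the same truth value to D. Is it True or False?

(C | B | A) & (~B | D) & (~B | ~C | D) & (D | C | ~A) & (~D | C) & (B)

True

Suppose D = 0.
The clause (~B) is unit, so B = 0.
That conflicts with the unit clause (B).
So every satisfying assignment has D = True.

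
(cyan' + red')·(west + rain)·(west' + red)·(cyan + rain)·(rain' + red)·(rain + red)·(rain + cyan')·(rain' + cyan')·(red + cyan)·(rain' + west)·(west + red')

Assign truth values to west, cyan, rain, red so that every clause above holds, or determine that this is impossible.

west: 1; cyan: 0; rain: 1; red: 1

Case cyan = 0:
(rain) alone gives rain = 1.
(red) alone gives red = 1.
(west) alone gives west = 1.
All clauses are satisfied.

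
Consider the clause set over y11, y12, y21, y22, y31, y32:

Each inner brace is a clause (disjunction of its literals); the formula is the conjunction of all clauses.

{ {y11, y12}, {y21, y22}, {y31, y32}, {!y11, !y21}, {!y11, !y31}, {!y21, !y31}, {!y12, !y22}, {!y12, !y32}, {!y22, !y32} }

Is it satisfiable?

Suppose y11 = true.
Unit clause (!y21) forces y21 = false.
Unit clause (y22) forces y22 = true.
Unit clause (!y31) forces y31 = false.
Unit clause (y32) forces y32 = true.
Now (!y32) is unsatisfied and unit — conflict.
So y11 must be the other value — set y11 = false.
Unit clause (y12) forces y12 = true.
Unit clause (!y22) forces y22 = false.
Unit clause (y21) forces y21 = true.
Unit clause (!y31) forces y31 = false.
Unit clause (y32) forces y32 = true.
Now (!y32) is unsatisfied and unit — conflict.
Neither y11 = true nor y11 = false works.
No assignment satisfies every clause.

Unsatisfiable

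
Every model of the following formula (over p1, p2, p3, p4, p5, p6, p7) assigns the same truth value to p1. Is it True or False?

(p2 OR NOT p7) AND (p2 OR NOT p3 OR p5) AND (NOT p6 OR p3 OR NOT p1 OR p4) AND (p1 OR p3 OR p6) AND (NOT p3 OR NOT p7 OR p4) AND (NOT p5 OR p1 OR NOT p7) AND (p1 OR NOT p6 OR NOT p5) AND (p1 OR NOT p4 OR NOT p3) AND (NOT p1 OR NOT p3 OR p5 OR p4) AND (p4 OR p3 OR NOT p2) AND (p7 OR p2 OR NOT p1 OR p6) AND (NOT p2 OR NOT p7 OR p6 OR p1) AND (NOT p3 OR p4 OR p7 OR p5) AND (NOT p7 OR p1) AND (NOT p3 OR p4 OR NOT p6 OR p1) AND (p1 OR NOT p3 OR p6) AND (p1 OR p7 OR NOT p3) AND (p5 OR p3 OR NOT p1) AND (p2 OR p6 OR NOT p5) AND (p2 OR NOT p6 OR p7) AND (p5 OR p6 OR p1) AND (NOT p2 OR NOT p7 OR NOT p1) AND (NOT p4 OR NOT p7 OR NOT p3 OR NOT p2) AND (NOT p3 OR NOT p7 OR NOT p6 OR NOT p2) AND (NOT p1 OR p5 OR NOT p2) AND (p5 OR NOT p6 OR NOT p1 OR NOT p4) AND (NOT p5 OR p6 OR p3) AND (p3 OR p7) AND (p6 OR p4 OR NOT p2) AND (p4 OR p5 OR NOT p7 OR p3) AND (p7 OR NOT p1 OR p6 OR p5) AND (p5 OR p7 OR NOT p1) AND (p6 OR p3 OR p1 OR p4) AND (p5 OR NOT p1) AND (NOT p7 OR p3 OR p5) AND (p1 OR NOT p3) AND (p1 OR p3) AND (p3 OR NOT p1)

True

Suppose p1 = false.
From the singleton clause (NOT p7), p7 = false.
From the singleton clause (NOT p3), p3 = false.
That conflicts with the unit clause (p3).
So every satisfying assignment has p1 = True.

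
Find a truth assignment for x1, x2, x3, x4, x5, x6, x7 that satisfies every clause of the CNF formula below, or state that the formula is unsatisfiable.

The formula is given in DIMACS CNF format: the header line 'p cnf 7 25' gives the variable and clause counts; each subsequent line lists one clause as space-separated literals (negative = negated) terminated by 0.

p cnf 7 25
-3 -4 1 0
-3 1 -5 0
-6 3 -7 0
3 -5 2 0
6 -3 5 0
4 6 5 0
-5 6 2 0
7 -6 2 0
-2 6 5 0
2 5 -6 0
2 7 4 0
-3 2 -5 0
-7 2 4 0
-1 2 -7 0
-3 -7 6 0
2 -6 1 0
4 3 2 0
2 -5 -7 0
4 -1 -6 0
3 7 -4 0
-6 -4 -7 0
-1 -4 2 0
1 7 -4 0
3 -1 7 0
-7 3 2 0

Case x3 = False:
Case x6 = True:
The clause (¬x7) is unit, so x7 = False.
The clause (x2) is unit, so x2 = True.
The clause (¬x4) is unit, so x4 = False.
The clause (¬x1) is unit, so x1 = False.
All clauses hold; x5 can take either value.

x1=False, x2=True, x3=False, x4=False, x5=False, x6=True, x7=False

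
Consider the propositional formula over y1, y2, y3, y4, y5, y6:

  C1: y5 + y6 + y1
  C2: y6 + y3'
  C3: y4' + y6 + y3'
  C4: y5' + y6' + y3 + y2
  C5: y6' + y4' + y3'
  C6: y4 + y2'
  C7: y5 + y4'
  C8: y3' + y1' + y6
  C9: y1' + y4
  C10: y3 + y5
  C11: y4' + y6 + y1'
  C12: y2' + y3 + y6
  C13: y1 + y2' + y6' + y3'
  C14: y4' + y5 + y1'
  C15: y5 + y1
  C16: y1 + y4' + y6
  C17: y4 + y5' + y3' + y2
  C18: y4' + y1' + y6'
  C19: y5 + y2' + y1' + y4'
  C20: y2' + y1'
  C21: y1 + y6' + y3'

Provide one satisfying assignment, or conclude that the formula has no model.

Try y6 = 1.
Try y4 = 1.
Unit clause (y3') forces y3 = 0.
Unit clause (y5) forces y5 = 1.
Unit clause (y2) forces y2 = 1.
Unit clause (y1') forces y1 = 0.
All clauses are satisfied.

y1 ↦ 0, y2 ↦ 1, y3 ↦ 0, y4 ↦ 1, y5 ↦ 1, y6 ↦ 1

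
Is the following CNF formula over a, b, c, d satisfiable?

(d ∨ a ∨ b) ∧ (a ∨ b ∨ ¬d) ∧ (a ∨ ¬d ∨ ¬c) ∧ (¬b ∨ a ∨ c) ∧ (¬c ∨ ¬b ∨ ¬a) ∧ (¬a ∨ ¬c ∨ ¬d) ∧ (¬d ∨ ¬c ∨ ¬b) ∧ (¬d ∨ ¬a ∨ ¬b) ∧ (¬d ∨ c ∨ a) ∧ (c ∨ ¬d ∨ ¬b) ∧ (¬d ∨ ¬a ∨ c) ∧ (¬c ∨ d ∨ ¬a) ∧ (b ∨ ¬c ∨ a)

Branch on d: set d = False.
Branch on a: set a = False.
Unit clause (b) forces b = True.
Unit clause (c) forces c = True.
Every clause now holds.
A satisfying assignment: a: False, b: True, c: True, d: False.

Satisfiable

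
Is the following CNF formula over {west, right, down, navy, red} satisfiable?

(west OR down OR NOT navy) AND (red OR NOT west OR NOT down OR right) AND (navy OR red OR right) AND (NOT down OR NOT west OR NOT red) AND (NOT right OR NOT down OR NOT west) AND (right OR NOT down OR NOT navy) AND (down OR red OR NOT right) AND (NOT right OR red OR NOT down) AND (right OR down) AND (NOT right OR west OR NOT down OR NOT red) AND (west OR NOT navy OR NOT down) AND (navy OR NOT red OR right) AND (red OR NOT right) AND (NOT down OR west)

Case right = true:
From the singleton clause (red), red = true.
Case down = false:
Case west = true:
Every clause is now satisfied; navy is unconstrained.
A satisfying assignment: west ↦ true,  right ↦ true,  down ↦ false,  navy ↦ true,  red ↦ true.

Yes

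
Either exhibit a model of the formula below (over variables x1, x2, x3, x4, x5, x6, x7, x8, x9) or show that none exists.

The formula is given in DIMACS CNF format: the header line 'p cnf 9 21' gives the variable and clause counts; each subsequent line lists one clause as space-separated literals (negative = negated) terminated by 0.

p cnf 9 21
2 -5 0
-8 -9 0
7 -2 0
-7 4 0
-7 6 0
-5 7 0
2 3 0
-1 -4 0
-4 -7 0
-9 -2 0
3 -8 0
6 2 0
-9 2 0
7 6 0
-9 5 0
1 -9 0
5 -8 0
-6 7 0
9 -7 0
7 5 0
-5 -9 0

Case x2 = True:
Unit clause (x7) forces x7 = True.
Unit clause (x4) forces x4 = True.
Now (¬x4) is unsatisfied and unit — conflict.
Backtrack on x2: now try x2 = False.
Unit clause (¬x5) forces x5 = False.
Unit clause (x3) forces x3 = True.
Unit clause (x6) forces x6 = True.
Unit clause (¬x9) forces x9 = False.
Unit clause (¬x8) forces x8 = False.
Unit clause (x7) forces x7 = True.
Now (¬x7) is unsatisfied and unit — conflict.
Both values of x2 lead to a conflict.

UNSATISFIABLE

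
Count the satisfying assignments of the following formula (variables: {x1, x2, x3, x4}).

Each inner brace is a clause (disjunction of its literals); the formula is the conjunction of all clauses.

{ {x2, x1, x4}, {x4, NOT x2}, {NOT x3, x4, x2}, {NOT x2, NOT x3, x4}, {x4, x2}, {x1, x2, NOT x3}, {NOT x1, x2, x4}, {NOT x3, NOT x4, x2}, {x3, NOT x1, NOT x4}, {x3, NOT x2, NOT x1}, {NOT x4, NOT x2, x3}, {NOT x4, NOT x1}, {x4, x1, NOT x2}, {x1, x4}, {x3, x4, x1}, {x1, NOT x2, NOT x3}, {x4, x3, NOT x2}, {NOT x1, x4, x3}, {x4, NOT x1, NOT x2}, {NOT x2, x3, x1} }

There are 2^4 = 16 truth assignments over (x1, x2, x3, x4).
Check each against the 20 clauses (columns in the order x1, x2, x3, x4):
  F F F F  ✗ fails (x2 OR x1 OR x4)
  F F F T  ✓ satisfies all
  F F T F  ✗ fails (x2 OR x1 OR x4)
  F F T T  ✗ fails (x1 OR x2 OR NOT x3)
  F T F F  ✗ fails (x4 OR NOT x2)
  F T F T  ✗ fails (NOT x4 OR NOT x2 OR x3)
  F T T F  ✗ fails (x4 OR NOT x2)
  F T T T  ✗ fails (x1 OR NOT x2 OR NOT x3)
  T F F F  ✗ fails (x4 OR x2)
  T F F T  ✗ fails (x3 OR NOT x1 OR NOT x4)
  T F T F  ✗ fails (NOT x3 OR x4 OR x2)
  T F T T  ✗ fails (NOT x3 OR NOT x4 OR x2)
  T T F F  ✗ fails (x4 OR NOT x2)
  T T F T  ✗ fails (x3 OR NOT x1 OR NOT x4)
  T T T F  ✗ fails (x4 OR NOT x2)
  T T T T  ✗ fails (NOT x4 OR NOT x1)
1 of the 16 rows is a model.

1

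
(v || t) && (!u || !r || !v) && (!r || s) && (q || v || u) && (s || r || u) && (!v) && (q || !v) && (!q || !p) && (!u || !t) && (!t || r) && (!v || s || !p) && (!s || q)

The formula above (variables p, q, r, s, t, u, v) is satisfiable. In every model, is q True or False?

Suppose q = false.
From the singleton clause (!v), v = false.
From the singleton clause (t), t = true.
From the singleton clause (u), u = true.
But (!u) is also a unit clause — contradiction.
So every satisfying assignment has q = True.

True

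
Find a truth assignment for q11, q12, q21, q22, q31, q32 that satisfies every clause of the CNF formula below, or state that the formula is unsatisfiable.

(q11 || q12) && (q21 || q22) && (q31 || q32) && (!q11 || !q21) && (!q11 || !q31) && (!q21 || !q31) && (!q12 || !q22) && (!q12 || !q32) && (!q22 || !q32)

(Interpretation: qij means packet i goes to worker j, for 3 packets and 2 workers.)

UNSATISFIABLE

Suppose q11 = true.
(!q21) alone gives q21 = false.
(q22) alone gives q22 = true.
(!q31) alone gives q31 = false.
(q32) alone gives q32 = true.
That conflicts with the unit clause (!q32).
That branch fails; take q11 = false instead.
(q12) alone gives q12 = true.
(!q22) alone gives q22 = false.
(q21) alone gives q21 = true.
(!q31) alone gives q31 = false.
(q32) alone gives q32 = true.
That conflicts with the unit clause (!q32).
Both values of q11 lead to a conflict.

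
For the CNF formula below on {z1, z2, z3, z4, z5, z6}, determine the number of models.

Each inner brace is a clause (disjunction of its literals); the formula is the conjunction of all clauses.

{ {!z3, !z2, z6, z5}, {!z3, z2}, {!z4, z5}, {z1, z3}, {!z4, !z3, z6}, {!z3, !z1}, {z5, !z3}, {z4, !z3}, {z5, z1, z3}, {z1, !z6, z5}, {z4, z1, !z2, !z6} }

13

There are 2^6 = 64 truth assignments over (z1, z2, z3, z4, z5, z6).
Split on z6. With z6 = true, the clauses containing z6 are satisfied and !z6 drops from the rest; 7 of the 2^5 = 32 assignments to the other variables satisfy what remains.
With z6 = false, by the same count on the reduced clause set, 6 assignments work.
Total: 7 + 6 = 13.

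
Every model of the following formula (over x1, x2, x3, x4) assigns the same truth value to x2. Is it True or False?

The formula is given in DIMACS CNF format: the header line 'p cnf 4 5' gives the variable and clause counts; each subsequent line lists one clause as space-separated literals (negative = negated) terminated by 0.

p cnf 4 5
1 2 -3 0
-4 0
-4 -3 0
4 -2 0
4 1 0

False

Suppose x2 = True.
(¬x4) alone gives x4 = False.
But (x4) is also a unit clause — contradiction.
So every satisfying assignment has x2 = False.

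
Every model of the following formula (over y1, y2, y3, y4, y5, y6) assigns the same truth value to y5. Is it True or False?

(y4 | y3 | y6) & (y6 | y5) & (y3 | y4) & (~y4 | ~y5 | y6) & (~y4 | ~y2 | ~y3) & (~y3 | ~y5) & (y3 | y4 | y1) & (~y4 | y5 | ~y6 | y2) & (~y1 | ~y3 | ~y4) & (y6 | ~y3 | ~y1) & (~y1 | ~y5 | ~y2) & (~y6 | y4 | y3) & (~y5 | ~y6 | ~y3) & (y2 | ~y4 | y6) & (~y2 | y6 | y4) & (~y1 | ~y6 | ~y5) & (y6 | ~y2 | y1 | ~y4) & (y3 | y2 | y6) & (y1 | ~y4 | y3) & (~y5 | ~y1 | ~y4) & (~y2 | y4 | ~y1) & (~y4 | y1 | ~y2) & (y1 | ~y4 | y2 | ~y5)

False

Suppose y5 = 1.
(~y3) alone gives y3 = 0.
(y4) alone gives y4 = 1.
(y6) alone gives y6 = 1.
(~y1) alone gives y1 = 0.
Now (y1) is unsatisfied and unit — conflict.
So every satisfying assignment has y5 = False.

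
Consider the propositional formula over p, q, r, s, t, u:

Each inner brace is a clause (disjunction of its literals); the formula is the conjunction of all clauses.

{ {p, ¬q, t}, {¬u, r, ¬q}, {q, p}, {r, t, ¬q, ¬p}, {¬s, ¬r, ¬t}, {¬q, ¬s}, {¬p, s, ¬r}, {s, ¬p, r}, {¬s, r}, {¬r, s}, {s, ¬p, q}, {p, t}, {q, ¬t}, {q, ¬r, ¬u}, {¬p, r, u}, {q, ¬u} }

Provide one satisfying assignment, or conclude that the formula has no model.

Suppose q = True.
From the singleton clause (¬s), s = False.
From the singleton clause (¬r), r = False.
From the singleton clause (¬u), u = False.
From the singleton clause (¬p), p = False.
From the singleton clause (t), t = True.
All clauses are satisfied.

p=False,  q=True,  r=False,  s=False,  t=True,  u=False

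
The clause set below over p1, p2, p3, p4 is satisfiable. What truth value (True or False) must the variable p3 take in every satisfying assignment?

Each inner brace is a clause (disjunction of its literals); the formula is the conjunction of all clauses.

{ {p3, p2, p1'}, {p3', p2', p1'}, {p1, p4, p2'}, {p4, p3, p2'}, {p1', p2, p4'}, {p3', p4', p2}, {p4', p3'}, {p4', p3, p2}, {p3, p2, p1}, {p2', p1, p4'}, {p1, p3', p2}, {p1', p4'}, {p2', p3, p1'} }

Suppose p3 = 0.
Suppose p2 = 1.
The clause (p4) is unit, so p4 = 1.
The clause (p1) is unit, so p1 = 1.
But (p1') is also a unit clause — contradiction.
That branch fails; take p2 = 0 instead.
The clause (p1') is unit, so p1 = 0.
But (p1) is also a unit clause — contradiction.
Either choice for p2 ends in contradiction.
So every satisfying assignment has p3 = True.

True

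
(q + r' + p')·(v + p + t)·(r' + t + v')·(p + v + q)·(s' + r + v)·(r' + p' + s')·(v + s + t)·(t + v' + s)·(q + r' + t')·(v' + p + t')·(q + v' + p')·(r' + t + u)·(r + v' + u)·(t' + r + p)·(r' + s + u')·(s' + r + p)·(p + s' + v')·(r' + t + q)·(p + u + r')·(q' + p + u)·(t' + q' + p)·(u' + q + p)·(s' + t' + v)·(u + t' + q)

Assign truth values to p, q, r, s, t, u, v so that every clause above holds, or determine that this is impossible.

p ↦ 1, q ↦ 1, r ↦ 1, s ↦ 0, t ↦ 1, u ↦ 0, v ↦ 0

Try q = 1.
Try p = 1.
Try r = 1.
(s') alone gives s = 0.
(u') alone gives u = 0.
(t) alone gives t = 1.
No clause remains; v is free.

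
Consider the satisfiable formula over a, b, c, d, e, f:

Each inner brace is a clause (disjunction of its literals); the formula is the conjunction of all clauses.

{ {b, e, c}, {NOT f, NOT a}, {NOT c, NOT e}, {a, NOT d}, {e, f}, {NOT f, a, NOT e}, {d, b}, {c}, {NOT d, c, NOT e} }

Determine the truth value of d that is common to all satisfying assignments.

False

Suppose d = true.
Unit clause (a) forces a = true.
Unit clause (NOT f) forces f = false.
Unit clause (e) forces e = true.
Unit clause (NOT c) forces c = false.
But (c) is also a unit clause — contradiction.
So every satisfying assignment has d = False.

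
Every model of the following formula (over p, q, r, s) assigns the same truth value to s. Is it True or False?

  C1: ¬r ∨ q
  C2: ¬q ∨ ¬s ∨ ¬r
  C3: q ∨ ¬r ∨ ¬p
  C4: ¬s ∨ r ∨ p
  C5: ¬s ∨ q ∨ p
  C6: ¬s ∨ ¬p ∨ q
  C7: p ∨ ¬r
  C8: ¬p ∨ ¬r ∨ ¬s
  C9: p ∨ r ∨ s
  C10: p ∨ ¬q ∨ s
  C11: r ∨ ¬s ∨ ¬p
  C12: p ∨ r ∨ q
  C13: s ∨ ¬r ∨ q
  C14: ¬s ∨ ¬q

False

Suppose s = True.
(¬q) alone gives q = False.
(¬r) alone gives r = False.
(p) alone gives p = True.
That conflicts with the unit clause (¬p).
So every satisfying assignment has s = False.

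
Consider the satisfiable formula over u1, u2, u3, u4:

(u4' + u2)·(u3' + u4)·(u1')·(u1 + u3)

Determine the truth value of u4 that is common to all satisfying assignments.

Suppose u4 = 0.
Unit clause (u3') forces u3 = 0.
Unit clause (u1') forces u1 = 0.
But (u1) is also a unit clause — contradiction.
So every satisfying assignment has u4 = True.

True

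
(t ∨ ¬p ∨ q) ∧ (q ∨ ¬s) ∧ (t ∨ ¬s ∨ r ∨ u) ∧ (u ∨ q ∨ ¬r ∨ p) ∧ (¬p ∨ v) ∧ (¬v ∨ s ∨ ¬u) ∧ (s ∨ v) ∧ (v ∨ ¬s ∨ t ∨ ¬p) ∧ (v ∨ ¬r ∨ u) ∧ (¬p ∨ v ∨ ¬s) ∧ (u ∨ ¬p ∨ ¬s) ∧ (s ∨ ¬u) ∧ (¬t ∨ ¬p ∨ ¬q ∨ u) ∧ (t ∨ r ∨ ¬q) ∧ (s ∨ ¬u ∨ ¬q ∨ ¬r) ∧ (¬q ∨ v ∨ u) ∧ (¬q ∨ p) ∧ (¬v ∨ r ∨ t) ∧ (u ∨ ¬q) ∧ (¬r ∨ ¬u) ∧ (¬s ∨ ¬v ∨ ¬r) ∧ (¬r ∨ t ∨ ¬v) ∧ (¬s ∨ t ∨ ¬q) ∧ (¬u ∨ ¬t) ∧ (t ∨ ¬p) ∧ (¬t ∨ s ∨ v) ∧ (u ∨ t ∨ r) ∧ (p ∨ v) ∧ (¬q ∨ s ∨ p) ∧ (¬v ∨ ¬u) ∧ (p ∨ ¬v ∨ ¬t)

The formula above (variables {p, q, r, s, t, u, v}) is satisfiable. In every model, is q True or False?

Suppose q = True.
The clause (p) is unit, so p = True.
The clause (v) is unit, so v = True.
The clause (u) is unit, so u = True.
But (¬u) is also a unit clause — contradiction.
So every satisfying assignment has q = False.

False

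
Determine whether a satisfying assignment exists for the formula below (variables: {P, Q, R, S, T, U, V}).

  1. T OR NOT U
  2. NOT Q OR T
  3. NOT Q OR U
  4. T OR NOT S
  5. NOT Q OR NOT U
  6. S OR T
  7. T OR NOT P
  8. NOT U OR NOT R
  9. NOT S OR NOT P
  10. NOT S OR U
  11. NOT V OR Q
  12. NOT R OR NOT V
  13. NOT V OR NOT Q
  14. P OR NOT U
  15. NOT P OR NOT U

Case T = true:
Case Q = false:
From the singleton clause (NOT V), V = false.
Case U = false:
From the singleton clause (NOT S), S = false.
Every clause is now satisfied; P, R are unconstrained.
A satisfying assignment: P ↦ false, Q ↦ false, R ↦ true, S ↦ false, T ↦ true, U ↦ false, V ↦ false.

Yes, satisfiable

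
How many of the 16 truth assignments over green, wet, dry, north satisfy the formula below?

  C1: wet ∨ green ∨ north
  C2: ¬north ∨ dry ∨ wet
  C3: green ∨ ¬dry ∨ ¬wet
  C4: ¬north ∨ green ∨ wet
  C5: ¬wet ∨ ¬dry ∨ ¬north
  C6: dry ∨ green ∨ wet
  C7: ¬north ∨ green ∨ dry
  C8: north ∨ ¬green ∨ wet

There are 2^4 = 16 truth assignments over (green, wet, dry, north).
Check each against the 8 clauses (columns in the order green, wet, dry, north):
  F F F F  ✗ fails (wet ∨ green ∨ north)
  F F F T  ✗ fails (¬north ∨ dry ∨ wet)
  F F T F  ✗ fails (wet ∨ green ∨ north)
  F F T T  ✗ fails (¬north ∨ green ∨ wet)
  F T F F  ✓ satisfies all
  F T F T  ✗ fails (¬north ∨ green ∨ dry)
  F T T F  ✗ fails (green ∨ ¬dry ∨ ¬wet)
  F T T T  ✗ fails (green ∨ ¬dry ∨ ¬wet)
  T F F F  ✗ fails (north ∨ ¬green ∨ wet)
  T F F T  ✗ fails (¬north ∨ dry ∨ wet)
  T F T F  ✗ fails (north ∨ ¬green ∨ wet)
  T F T T  ✓ satisfies all
  T T F F  ✓ satisfies all
  T T F T  ✓ satisfies all
  T T T F  ✓ satisfies all
  T T T T  ✗ fails (¬wet ∨ ¬dry ∨ ¬north)
5 of the 16 rows are models.

5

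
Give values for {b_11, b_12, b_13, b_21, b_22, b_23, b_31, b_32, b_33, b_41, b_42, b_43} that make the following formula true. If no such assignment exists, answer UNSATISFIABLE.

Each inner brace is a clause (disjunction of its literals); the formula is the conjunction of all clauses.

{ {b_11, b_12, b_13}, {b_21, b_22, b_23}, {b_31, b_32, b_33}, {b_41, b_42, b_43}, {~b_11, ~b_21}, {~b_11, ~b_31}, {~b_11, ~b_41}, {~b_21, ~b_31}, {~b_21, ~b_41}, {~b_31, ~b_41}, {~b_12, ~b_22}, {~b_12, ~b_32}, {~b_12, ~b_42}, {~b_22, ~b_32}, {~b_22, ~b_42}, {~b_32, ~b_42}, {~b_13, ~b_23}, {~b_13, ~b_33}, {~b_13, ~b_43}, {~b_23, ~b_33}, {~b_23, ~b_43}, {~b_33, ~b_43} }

UNSATISFIABLE

Try b_11 = 0.
Try b_12 = 1.
(~b_22) alone gives b_22 = 0.
(~b_32) alone gives b_32 = 0.
(~b_42) alone gives b_42 = 0.
Try b_21 = 1.
(~b_31) alone gives b_31 = 0.
(b_33) alone gives b_33 = 1.
(~b_41) alone gives b_41 = 0.
(b_43) alone gives b_43 = 1.
But (~b_43) is also a unit clause — contradiction.
So b_21 must be the other value — set b_21 = 0.
(b_23) alone gives b_23 = 1.
(~b_13) alone gives b_13 = 0.
(~b_33) alone gives b_33 = 0.
(b_31) alone gives b_31 = 1.
(~b_41) alone gives b_41 = 0.
(b_43) alone gives b_43 = 1.
But (~b_43) is also a unit clause — contradiction.
Either choice for b_21 ends in contradiction.
So b_12 must be the other value — set b_12 = 0.
(b_13) alone gives b_13 = 1.
(~b_23) alone gives b_23 = 0.
(~b_33) alone gives b_33 = 0.
(~b_43) alone gives b_43 = 0.
Try b_21 = 1.
(~b_31) alone gives b_31 = 0.
(b_32) alone gives b_32 = 1.
(~b_41) alone gives b_41 = 0.
(b_42) alone gives b_42 = 1.
But (~b_42) is also a unit clause — contradiction.
So b_21 must be the other value — set b_21 = 0.
(b_22) alone gives b_22 = 1.
(~b_32) alone gives b_32 = 0.
(b_31) alone gives b_31 = 1.
(~b_41) alone gives b_41 = 0.
(b_42) alone gives b_42 = 1.
But (~b_42) is also a unit clause — contradiction.
Either choice for b_21 ends in contradiction.
Either choice for b_12 ends in contradiction.
So b_11 must be the other value — set b_11 = 1.
(~b_21) alone gives b_21 = 0.
(~b_31) alone gives b_31 = 0.
(~b_41) alone gives b_41 = 0.
Try b_22 = 1.
(~b_12) alone gives b_12 = 0.
(~b_32) alone gives b_32 = 0.
(b_33) alone gives b_33 = 1.
(~b_42) alone gives b_42 = 0.
(b_43) alone gives b_43 = 1.
But (~b_43) is also a unit clause — contradiction.
So b_22 must be the other value — set b_22 = 0.
(b_23) alone gives b_23 = 1.
(~b_13) alone gives b_13 = 0.
(~b_33) alone gives b_33 = 0.
(b_32) alone gives b_32 = 1.
(~b_12) alone gives b_12 = 0.
(~b_42) alone gives b_42 = 0.
(b_43) alone gives b_43 = 1.
But (~b_43) is also a unit clause — contradiction.
Either choice for b_22 ends in contradiction.
Either choice for b_11 ends in contradiction.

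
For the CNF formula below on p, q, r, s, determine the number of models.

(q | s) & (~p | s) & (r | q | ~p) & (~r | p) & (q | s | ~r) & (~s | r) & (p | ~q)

2

There are 2^4 = 16 truth assignments over (p, q, r, s).
Check each against the 7 clauses (columns in the order p, q, r, s):
  F F F F  ✗ fails (q | s)
  F F F T  ✗ fails (~s | r)
  F F T F  ✗ fails (q | s)
  F F T T  ✗ fails (~r | p)
  F T F F  ✗ fails (p | ~q)
  F T F T  ✗ fails (~s | r)
  F T T F  ✗ fails (~r | p)
  F T T T  ✗ fails (~r | p)
  T F F F  ✗ fails (q | s)
  T F F T  ✗ fails (r | q | ~p)
  T F T F  ✗ fails (q | s)
  T F T T  ✓ satisfies all
  T T F F  ✗ fails (~p | s)
  T T F T  ✗ fails (~s | r)
  T T T F  ✗ fails (~p | s)
  T T T T  ✓ satisfies all
2 of the 16 rows are models.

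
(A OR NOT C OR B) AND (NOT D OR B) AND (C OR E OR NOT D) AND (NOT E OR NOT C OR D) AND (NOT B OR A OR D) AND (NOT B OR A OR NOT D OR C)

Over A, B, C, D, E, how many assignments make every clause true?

There are 2^5 = 32 truth assignments over (A, B, C, D, E).
Split on A. With A = true, the clauses containing A are satisfied and NOT A drops from the rest; 9 of the 2^4 = 16 assignments to the other variables satisfy what remains.
With A = false, by the same count on the reduced clause set, 4 assignments work.
(One model: A=F, B=F, C=F, D=F, E=F.)
Total: 9 + 4 = 13.

13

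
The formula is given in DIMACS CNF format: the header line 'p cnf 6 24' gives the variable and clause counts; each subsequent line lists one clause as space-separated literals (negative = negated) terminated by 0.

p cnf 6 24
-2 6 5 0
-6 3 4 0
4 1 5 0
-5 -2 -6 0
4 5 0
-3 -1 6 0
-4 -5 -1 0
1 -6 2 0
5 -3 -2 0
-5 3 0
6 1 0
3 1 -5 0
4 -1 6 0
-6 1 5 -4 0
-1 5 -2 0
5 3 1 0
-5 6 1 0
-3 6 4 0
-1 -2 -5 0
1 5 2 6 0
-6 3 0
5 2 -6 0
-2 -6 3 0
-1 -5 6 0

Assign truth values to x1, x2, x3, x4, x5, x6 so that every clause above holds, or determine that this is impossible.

Try x4 = False.
From the singleton clause (x5), x5 = True.
From the singleton clause (x3), x3 = True.
From the singleton clause (x6), x6 = True.
From the singleton clause (¬x2), x2 = False.
From the singleton clause (x1), x1 = True.
Every clause now holds.

x1 ↦ True,  x2 ↦ False,  x3 ↦ True,  x4 ↦ False,  x5 ↦ True,  x6 ↦ True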